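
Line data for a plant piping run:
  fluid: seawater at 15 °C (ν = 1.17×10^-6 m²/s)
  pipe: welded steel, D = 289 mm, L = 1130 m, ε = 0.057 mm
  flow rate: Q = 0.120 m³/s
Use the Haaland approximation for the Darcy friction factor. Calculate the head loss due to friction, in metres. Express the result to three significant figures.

V = 4Q/(πD²) = 4·0.120/(π·0.289²) = 1.829 m/s
Re = VD/ν = 1.829·0.289/1.17×10^-6 = 4.52×10^5 → turbulent
ε/D = 0.057/289 = 1.97×10^-4
Haaland: f = 0.01540
h_f = f(L/D)V²/(2g) = 0.01540·(1130/0.289)·1.829²/(2·9.81) = 10.27 m

h_f ≈ 10.3 m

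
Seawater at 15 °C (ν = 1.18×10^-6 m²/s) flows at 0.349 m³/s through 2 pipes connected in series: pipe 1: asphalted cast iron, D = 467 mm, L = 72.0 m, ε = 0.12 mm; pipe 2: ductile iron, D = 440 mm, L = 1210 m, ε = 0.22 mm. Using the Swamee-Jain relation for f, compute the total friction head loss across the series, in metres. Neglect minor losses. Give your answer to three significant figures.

H ≈ 13.3 m

Pipe 1: V = 2.038 m/s, Re = 8.06×10^5, ε/D = 2.57×10^-4, f = 0.01553, h_1 = f(L/D)V²/2g = 0.5066 m
Pipe 2: V = 2.295 m/s, Re = 8.56×10^5, ε/D = 5.00×10^-4, f = 0.01739, h_2 = f(L/D)V²/2g = 12.84 m
Series → Q common, losses add: H = Σh = 13.34 m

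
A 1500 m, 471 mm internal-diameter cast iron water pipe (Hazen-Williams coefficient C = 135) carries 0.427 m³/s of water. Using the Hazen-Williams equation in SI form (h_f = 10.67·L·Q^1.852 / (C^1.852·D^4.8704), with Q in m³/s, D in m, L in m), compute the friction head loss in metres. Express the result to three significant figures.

h_f = 10.67·1500·0.427^1.852 / (135^1.852·0.471^4.8704) = 14.69 m

h_f ≈ 14.7 m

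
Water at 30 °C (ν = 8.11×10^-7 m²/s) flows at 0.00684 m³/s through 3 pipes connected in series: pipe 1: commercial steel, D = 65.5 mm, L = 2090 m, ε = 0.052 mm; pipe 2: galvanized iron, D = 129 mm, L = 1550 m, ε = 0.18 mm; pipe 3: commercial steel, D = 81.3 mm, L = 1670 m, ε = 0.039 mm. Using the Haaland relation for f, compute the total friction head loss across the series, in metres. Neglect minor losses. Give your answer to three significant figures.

Pipe 1: V = 2.030 m/s, Re = 1.64×10^5, ε/D = 7.94×10^-4, f = 0.02033, h_1 = f(L/D)V²/2g = 136.2 m
Pipe 2: V = 0.5233 m/s, Re = 8.32×10^4, ε/D = 0.00140, f = 0.02359, h_2 = f(L/D)V²/2g = 3.956 m
Pipe 3: V = 1.318 m/s, Re = 1.32×10^5, ε/D = 4.80×10^-4, f = 0.01932, h_3 = f(L/D)V²/2g = 35.11 m
Series → Q common, losses add: H = Σh = 175.3 m

H ≈ 175 m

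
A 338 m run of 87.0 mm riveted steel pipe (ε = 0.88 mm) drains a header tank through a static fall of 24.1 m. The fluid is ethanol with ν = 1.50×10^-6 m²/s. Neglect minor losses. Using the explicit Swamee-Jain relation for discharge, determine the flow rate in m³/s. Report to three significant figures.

Swamee-Jain (Type II): Q = -0.965·√(gD⁵h_f/L)·ln[ε/(3.7D) + √(3.17ν²L/(gD³h_f))]
√(gD⁵h_f/L) = √(9.81·0.0870⁵·24.1/338) = 0.001867
ε/(3.7D) = 0.00273; √(3.17ν²L/(gD³h_f)) = 1.24×10^-4
Q = -0.965·0.001867·ln(0.002858) = 0.01055 m³/s
Check: V = 1.78 m/s, Re = 1.03×10^5, f = 0.03887, h_f = 24.3 m ≈ 24.1 m ✓

Q ≈ 0.0106 m³/s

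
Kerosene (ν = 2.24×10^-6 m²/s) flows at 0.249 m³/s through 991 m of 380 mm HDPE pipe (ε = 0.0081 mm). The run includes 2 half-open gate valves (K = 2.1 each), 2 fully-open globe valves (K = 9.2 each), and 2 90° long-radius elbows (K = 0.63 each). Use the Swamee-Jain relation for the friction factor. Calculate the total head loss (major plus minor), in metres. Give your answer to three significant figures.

H_L ≈ 14.9 m

V = 4Q/(πD²) = 2.196 m/s; V²/2g = 0.2457 m
Re = 3.72×10^5, ε/D = 2.13×10^-5 → f = 0.01409 (Swamee-Jain)
Major: h_f = f(L/D)·V²/2g = 0.01409·2608·0.2457 = 9.028 m
Minor: ΣK = 23.9; h_m = ΣK·V²/2g = 5.862 m
Total H_L = 9.028 + 5.862 = 14.89 m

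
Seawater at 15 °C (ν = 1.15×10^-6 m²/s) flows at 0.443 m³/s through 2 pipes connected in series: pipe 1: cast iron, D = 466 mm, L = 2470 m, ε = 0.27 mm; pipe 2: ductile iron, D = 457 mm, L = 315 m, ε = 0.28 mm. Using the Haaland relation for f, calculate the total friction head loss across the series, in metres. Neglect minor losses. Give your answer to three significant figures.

H ≈ 36.8 m

Pipe 1: V = 2.597 m/s, Re = 1.05×10^6, ε/D = 5.79×10^-4, f = 0.01768, h_1 = f(L/D)V²/2g = 32.22 m
Pipe 2: V = 2.701 m/s, Re = 1.07×10^6, ε/D = 6.13×10^-4, f = 0.01788, h_2 = f(L/D)V²/2g = 4.581 m
Series → Q common, losses add: H = Σh = 36.80 m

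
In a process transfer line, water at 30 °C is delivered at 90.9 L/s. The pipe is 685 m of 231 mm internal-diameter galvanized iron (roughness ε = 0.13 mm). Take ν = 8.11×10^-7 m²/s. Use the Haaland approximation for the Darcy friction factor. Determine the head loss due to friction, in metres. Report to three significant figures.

V = 4Q/(πD²) = 4·0.0909/(π·0.231²) = 2.169 m/s
Re = VD/ν = 2.169·0.231/8.11×10^-7 = 6.18×10^5 → turbulent
ε/D = 0.13/231 = 5.63×10^-4
Haaland: f = 0.01782
h_f = f(L/D)V²/(2g) = 0.01782·(685/0.231)·2.169²/(2·9.81) = 12.67 m

h_f ≈ 12.7 m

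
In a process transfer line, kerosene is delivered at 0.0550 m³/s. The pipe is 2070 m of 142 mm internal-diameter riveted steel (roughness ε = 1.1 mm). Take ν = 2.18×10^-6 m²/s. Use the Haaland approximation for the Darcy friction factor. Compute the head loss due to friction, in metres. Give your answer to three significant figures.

V = 4Q/(πD²) = 4·0.0550/(π·0.142²) = 3.473 m/s
Re = VD/ν = 3.473·0.142/2.18×10^-6 = 2.26×10^5 → turbulent
ε/D = 1.1/142 = 0.00775
Haaland: f = 0.03519
h_f = f(L/D)V²/(2g) = 0.03519·(2070/0.142)·3.473²/(2·9.81) = 315.4 m

h_f ≈ 315 m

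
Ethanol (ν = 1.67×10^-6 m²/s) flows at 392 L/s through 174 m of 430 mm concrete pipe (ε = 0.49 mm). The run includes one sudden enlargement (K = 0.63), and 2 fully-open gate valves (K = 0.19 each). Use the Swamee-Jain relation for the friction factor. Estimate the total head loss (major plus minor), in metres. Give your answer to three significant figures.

H_L ≈ 3.50 m

V = 4Q/(πD²) = 2.699 m/s; V²/2g = 0.3714 m
Re = 6.95×10^5, ε/D = 0.00114 → f = 0.02078 (Swamee-Jain)
Major: h_f = f(L/D)·V²/2g = 0.02078·404.7·0.3714 = 3.122 m
Minor: ΣK = 1.01; h_m = ΣK·V²/2g = 0.3751 m
Total H_L = 3.122 + 0.3751 = 3.497 m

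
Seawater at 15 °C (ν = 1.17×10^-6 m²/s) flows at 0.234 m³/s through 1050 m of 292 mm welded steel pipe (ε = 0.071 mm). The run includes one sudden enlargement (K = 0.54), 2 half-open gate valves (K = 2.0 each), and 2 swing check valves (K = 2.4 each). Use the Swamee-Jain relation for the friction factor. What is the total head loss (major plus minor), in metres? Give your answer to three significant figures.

H_L ≈ 40.1 m

V = 4Q/(πD²) = 3.494 m/s; V²/2g = 0.6223 m
Re = 8.72×10^5, ε/D = 2.43×10^-4 → f = 0.01533 (Swamee-Jain)
Major: h_f = f(L/D)·V²/2g = 0.01533·3596·0.6223 = 34.31 m
Minor: ΣK = 9.34; h_m = ΣK·V²/2g = 5.813 m
Total H_L = 34.31 + 5.813 = 40.12 m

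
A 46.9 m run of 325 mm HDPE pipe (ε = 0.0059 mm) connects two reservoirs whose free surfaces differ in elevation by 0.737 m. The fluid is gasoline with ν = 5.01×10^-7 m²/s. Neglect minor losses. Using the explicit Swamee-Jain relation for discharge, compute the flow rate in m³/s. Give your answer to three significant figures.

Swamee-Jain (Type II): Q = -0.965·√(gD⁵h_f/L)·ln[ε/(3.7D) + √(3.17ν²L/(gD³h_f))]
√(gD⁵h_f/L) = √(9.81·0.325⁵·0.737/46.9) = 0.02364
ε/(3.7D) = 4.91×10^-6; √(3.17ν²L/(gD³h_f)) = 1.23×10^-5
Q = -0.965·0.02364·ln(1.717×10^-5) = 0.2503 m³/s
Check: V = 3.02 m/s, Re = 1.96×10^6, f = 0.01104, h_f = 0.739 m ≈ 0.737 m ✓

Q ≈ 0.250 m³/s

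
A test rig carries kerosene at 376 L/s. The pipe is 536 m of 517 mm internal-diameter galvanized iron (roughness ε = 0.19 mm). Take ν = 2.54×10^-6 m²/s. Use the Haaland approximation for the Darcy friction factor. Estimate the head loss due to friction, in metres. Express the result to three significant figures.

h_f ≈ 2.88 m

V = 4Q/(πD²) = 4·0.376/(π·0.517²) = 1.791 m/s
Re = VD/ν = 1.791·0.517/2.54×10^-6 = 3.65×10^5 → turbulent
ε/D = 0.19/517 = 3.68×10^-4
Haaland: f = 0.01701
h_f = f(L/D)V²/(2g) = 0.01701·(536/0.517)·1.791²/(2·9.81) = 2.883 m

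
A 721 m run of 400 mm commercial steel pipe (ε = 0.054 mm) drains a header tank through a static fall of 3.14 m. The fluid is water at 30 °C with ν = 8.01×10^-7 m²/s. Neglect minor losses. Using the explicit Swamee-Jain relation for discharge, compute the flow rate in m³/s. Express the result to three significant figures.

Swamee-Jain (Type II): Q = -0.965·√(gD⁵h_f/L)·ln[ε/(3.7D) + √(3.17ν²L/(gD³h_f))]
√(gD⁵h_f/L) = √(9.81·0.400⁵·3.14/721) = 0.02092
ε/(3.7D) = 3.65×10^-5; √(3.17ν²L/(gD³h_f)) = 2.73×10^-5
Q = -0.965·0.02092·ln(6.376×10^-5) = 0.1950 m³/s
Check: V = 1.55 m/s, Re = 7.75×10^5, f = 0.01427, h_f = 3.16 m ≈ 3.14 m ✓

Q ≈ 0.195 m³/s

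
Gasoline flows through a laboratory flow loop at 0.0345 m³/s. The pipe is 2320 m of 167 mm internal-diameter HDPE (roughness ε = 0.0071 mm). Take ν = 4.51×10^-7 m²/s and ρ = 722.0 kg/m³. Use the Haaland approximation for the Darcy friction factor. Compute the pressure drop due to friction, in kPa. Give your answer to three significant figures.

V = 4Q/(πD²) = 4·0.0345/(π·0.167²) = 1.575 m/s
Re = VD/ν = 1.575·0.167/4.51×10^-7 = 5.83×10^5 → turbulent
ε/D = 0.0071/167 = 4.25×10^-5
Haaland: f = 0.01328
h_f = f(L/D)V²/(2g) = 0.01328·(2320/0.167)·1.575²/(2·9.81) = 23.33 m
Δp = ρg·h_f = 722.0·9.81·23.33 = 165.3 kPa

Δp ≈ 165 kPa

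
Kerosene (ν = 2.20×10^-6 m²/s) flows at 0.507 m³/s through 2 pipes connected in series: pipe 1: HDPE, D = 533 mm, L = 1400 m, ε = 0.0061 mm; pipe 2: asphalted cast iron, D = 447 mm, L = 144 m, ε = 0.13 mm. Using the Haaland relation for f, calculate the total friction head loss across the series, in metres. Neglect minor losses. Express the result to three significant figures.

Pipe 1: V = 2.272 m/s, Re = 5.51×10^5, ε/D = 1.14×10^-5, f = 0.01298, h_1 = f(L/D)V²/2g = 8.973 m
Pipe 2: V = 3.231 m/s, Re = 6.56×10^5, ε/D = 2.91×10^-4, f = 0.01582, h_2 = f(L/D)V²/2g = 2.712 m
Series → Q common, losses add: H = Σh = 11.68 m

H ≈ 11.7 m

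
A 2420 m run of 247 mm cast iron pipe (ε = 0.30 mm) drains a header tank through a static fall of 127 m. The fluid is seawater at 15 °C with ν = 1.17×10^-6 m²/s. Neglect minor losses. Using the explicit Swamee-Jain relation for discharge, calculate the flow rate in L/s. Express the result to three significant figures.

Swamee-Jain (Type II): Q = -0.965·√(gD⁵h_f/L)·ln[ε/(3.7D) + √(3.17ν²L/(gD³h_f))]
√(gD⁵h_f/L) = √(9.81·0.247⁵·127/2420) = 0.02176
ε/(3.7D) = 3.28×10^-4; √(3.17ν²L/(gD³h_f)) = 2.37×10^-5
Q = -0.965·0.02176·ln(3.519×10^-4) = 0.1669 m³/s
Check: V = 3.48 m/s, Re = 7.36×10^5, f = 0.02106, h_f = 128 m ≈ 127 m ✓

Q ≈ 167 L/s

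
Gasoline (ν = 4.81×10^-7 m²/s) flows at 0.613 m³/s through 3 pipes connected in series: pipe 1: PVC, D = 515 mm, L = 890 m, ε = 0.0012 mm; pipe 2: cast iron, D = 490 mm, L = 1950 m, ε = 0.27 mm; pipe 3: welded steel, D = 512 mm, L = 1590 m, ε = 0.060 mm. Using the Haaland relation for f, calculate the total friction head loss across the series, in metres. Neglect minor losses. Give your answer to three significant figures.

Pipe 1: V = 2.943 m/s, Re = 3.15×10^6, ε/D = 2.33×10^-6, f = 0.009722, h_1 = f(L/D)V²/2g = 7.416 m
Pipe 2: V = 3.251 m/s, Re = 3.31×10^6, ε/D = 5.51×10^-4, f = 0.01723, h_2 = f(L/D)V²/2g = 36.93 m
Pipe 3: V = 2.977 m/s, Re = 3.17×10^6, ε/D = 1.17×10^-4, f = 0.01280, h_3 = f(L/D)V²/2g = 17.97 m
Series → Q common, losses add: H = Σh = 62.31 m

H ≈ 62.3 m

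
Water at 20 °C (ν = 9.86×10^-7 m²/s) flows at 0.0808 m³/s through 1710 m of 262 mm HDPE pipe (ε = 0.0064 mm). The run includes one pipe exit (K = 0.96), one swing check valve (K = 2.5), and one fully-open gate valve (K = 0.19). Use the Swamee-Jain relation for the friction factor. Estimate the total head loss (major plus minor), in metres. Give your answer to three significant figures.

H_L ≈ 10.9 m

V = 4Q/(πD²) = 1.499 m/s; V²/2g = 0.1145 m
Re = 3.98×10^5, ε/D = 2.44×10^-5 → f = 0.01397 (Swamee-Jain)
Major: h_f = f(L/D)·V²/2g = 0.01397·6527·0.1145 = 10.44 m
Minor: ΣK = 3.65; h_m = ΣK·V²/2g = 0.4179 m
Total H_L = 10.44 + 0.4179 = 10.86 m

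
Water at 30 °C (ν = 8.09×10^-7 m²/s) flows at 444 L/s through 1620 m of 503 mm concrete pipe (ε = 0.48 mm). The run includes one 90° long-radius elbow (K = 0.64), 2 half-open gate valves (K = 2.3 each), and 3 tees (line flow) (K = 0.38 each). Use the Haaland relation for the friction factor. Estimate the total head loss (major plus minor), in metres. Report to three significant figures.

V = 4Q/(πD²) = 2.234 m/s; V²/2g = 0.2545 m
Re = 1.39×10^6, ε/D = 9.54×10^-4 → f = 0.01965 (Haaland)
Major: h_f = f(L/D)·V²/2g = 0.01965·3221·0.2545 = 16.11 m
Minor: ΣK = 6.38; h_m = ΣK·V²/2g = 1.623 m
Total H_L = 16.11 + 1.623 = 17.73 m

H_L ≈ 17.7 m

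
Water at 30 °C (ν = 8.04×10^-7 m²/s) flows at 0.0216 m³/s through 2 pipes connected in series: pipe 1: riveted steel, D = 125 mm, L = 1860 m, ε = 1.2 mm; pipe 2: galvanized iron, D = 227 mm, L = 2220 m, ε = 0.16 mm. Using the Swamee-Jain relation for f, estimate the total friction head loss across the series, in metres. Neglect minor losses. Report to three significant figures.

H ≈ 91.6 m

Pipe 1: V = 1.760 m/s, Re = 2.74×10^5, ε/D = 0.00960, f = 0.03774, h_1 = f(L/D)V²/2g = 88.67 m
Pipe 2: V = 0.5337 m/s, Re = 1.51×10^5, ε/D = 7.05×10^-4, f = 0.02040, h_2 = f(L/D)V²/2g = 2.897 m
Series → Q common, losses add: H = Σh = 91.57 m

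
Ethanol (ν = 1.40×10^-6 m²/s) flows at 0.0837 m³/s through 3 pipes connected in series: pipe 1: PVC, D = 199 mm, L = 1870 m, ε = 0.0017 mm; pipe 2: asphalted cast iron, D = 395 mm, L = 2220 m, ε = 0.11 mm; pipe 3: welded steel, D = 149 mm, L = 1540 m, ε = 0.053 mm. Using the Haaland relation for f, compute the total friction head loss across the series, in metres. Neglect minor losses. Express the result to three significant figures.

Pipe 1: V = 2.691 m/s, Re = 3.83×10^5, ε/D = 8.54×10^-6, f = 0.01379, h_1 = f(L/D)V²/2g = 47.84 m
Pipe 2: V = 0.6830 m/s, Re = 1.93×10^5, ε/D = 2.78×10^-4, f = 0.01745, h_2 = f(L/D)V²/2g = 2.332 m
Pipe 3: V = 4.800 m/s, Re = 5.11×10^5, ε/D = 3.56×10^-4, f = 0.01657, h_3 = f(L/D)V²/2g = 201.1 m
Series → Q common, losses add: H = Σh = 251.2 m

H ≈ 251 m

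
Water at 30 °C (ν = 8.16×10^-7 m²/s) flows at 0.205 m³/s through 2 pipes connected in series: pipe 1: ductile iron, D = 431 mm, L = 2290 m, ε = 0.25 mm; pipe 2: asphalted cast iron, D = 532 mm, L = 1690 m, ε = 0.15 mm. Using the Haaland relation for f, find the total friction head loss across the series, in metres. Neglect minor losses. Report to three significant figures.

Pipe 1: V = 1.405 m/s, Re = 7.42×10^5, ε/D = 5.80×10^-4, f = 0.01783, h_1 = f(L/D)V²/2g = 9.533 m
Pipe 2: V = 0.9222 m/s, Re = 6.01×10^5, ε/D = 2.82×10^-4, f = 0.01582, h_2 = f(L/D)V²/2g = 2.179 m
Series → Q common, losses add: H = Σh = 11.71 m

H ≈ 11.7 m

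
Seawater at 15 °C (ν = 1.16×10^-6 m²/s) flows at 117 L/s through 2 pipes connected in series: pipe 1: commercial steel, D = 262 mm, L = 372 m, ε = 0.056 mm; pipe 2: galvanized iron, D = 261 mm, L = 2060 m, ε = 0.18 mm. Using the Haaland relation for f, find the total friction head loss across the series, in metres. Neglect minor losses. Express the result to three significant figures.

Pipe 1: V = 2.170 m/s, Re = 4.90×10^5, ε/D = 2.14×10^-4, f = 0.01544, h_1 = f(L/D)V²/2g = 5.263 m
Pipe 2: V = 2.187 m/s, Re = 4.92×10^5, ε/D = 6.90×10^-4, f = 0.01870, h_2 = f(L/D)V²/2g = 35.97 m
Series → Q common, losses add: H = Σh = 41.23 m

H ≈ 41.2 m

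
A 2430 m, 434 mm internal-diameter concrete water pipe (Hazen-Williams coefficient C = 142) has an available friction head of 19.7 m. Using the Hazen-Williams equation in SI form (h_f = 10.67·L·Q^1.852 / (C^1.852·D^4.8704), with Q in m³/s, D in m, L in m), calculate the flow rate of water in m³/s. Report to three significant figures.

Rearranging: Q = [h_f·C^1.852·D^4.8704 / (10.67·L)]^(1/1.852)
Q = [19.7·142^1.852·0.434^4.8704 / (10.67·2430)]^0.540 = 0.3271 m³/s

Q ≈ 0.327 m³/s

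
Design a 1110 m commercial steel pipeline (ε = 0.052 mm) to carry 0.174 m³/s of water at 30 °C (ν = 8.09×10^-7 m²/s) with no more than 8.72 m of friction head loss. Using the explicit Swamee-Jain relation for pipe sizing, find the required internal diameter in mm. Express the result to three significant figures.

Swamee-Jain (Type III): D = 0.66·[ε^1.25·(LQ²/(gh_f))^4.75 + ν·Q^9.4·(L/(gh_f))^5.2]^0.04
LQ²/(gh_f) = 0.3929; L/(gh_f) = 12.98
Term 1 = ε^1.25·(…)^4.75 = 5.22×10^-8; Term 2 = ν·Q^9.4·(…)^5.2 = 3.61×10^-8
D = 0.66·(5.22×10^-8 + 3.61×10^-8)^0.04 = 0.3447 m = 345 mm
Check: V = 1.87 m/s, Re = 7.95×10^5, f = 0.01443, h_f = 8.24 m ≈ 8.72 m ✓

D ≈ 345 mm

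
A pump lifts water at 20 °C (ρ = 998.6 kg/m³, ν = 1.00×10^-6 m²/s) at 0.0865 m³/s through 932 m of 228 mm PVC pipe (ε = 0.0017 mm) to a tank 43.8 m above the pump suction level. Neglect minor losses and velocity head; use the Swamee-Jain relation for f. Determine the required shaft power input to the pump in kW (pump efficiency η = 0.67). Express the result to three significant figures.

P_shaft ≈ 71.1 kW

V = 4Q/(πD²) = 2.119 m/s; Re = 4.83×10^5; ε/D = 7.46×10^-6; f = 0.01329
h_f = f(L/D)V²/2g = 12.43 m
Total head H = z + h_f = 43.8 + 12.43 = 56.23 m
P_hyd = ρgQH = 998.6·9.81·0.0865·56.23 = 47.65 kW
P_shaft = P_hyd/η = 47.65/0.67 = 71.11 kW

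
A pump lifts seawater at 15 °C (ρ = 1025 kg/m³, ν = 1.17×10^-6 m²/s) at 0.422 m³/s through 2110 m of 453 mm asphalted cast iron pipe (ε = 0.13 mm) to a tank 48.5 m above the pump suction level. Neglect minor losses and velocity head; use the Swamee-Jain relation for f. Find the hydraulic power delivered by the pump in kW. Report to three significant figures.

V = 4Q/(πD²) = 2.618 m/s; Re = 1.01×10^6; ε/D = 2.87×10^-4; f = 0.01563
h_f = f(L/D)V²/2g = 25.44 m
Total head H = z + h_f = 48.5 + 25.44 = 73.94 m
P_hyd = ρgQH = 1025·9.81·0.422·73.94 = 313.7 kW

P_hyd ≈ 314 kW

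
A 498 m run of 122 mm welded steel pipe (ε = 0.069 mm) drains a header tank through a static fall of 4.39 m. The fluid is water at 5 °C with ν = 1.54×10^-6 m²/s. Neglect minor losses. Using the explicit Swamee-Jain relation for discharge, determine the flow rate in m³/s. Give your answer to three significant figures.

Q ≈ 0.0117 m³/s

Swamee-Jain (Type II): Q = -0.965·√(gD⁵h_f/L)·ln[ε/(3.7D) + √(3.17ν²L/(gD³h_f))]
√(gD⁵h_f/L) = √(9.81·0.122⁵·4.39/498) = 0.001529
ε/(3.7D) = 1.53×10^-4; √(3.17ν²L/(gD³h_f)) = 2.19×10^-4
Q = -0.965·0.001529·ln(3.717×10^-4) = 0.01165 m³/s
Check: V = 0.997 m/s, Re = 7.90×10^4, f = 0.02133, h_f = 4.41 m ≈ 4.39 m ✓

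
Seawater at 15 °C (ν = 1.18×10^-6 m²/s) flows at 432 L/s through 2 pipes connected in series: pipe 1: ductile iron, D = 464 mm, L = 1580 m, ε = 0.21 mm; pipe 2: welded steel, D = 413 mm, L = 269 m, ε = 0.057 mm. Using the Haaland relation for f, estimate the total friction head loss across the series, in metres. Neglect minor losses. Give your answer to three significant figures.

H ≈ 23.8 m

Pipe 1: V = 2.555 m/s, Re = 1.00×10^6, ε/D = 4.53×10^-4, f = 0.01684, h_1 = f(L/D)V²/2g = 19.07 m
Pipe 2: V = 3.225 m/s, Re = 1.13×10^6, ε/D = 1.38×10^-4, f = 0.01375, h_2 = f(L/D)V²/2g = 4.746 m
Series → Q common, losses add: H = Σh = 23.82 m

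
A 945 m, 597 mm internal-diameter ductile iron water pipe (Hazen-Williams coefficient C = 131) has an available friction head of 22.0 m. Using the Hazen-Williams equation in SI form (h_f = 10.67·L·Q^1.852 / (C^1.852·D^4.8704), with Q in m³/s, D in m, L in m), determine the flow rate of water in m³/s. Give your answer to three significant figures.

Rearranging: Q = [h_f·C^1.852·D^4.8704 / (10.67·L)]^(1/1.852)
Q = [22.0·131^1.852·0.597^4.8704 / (10.67·945)]^0.540 = 1.234 m³/s

Q ≈ 1.23 m³/s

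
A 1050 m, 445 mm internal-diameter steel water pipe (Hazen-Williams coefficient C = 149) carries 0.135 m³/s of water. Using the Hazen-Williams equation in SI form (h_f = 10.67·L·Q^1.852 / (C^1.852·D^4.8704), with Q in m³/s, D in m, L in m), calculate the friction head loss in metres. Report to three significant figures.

h_f ≈ 1.34 m

h_f = 10.67·1050·0.135^1.852 / (149^1.852·0.445^4.8704) = 1.338 m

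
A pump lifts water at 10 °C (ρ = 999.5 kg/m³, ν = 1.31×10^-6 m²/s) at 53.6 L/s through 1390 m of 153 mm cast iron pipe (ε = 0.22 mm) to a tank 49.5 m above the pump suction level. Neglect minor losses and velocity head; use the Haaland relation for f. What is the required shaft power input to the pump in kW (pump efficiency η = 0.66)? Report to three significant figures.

P_shaft ≈ 109 kW

V = 4Q/(πD²) = 2.915 m/s; Re = 3.40×10^5; ε/D = 0.00144; f = 0.02212
h_f = f(L/D)V²/2g = 87.07 m
Total head H = z + h_f = 49.5 + 87.07 = 136.6 m
P_hyd = ρgQH = 999.5·9.81·0.0536·136.6 = 71.78 kW
P_shaft = P_hyd/η = 71.78/0.66 = 108.8 kW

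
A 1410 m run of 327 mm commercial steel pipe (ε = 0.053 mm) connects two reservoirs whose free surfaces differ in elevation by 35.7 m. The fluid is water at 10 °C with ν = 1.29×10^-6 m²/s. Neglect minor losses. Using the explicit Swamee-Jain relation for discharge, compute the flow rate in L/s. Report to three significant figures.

Swamee-Jain (Type II): Q = -0.965·√(gD⁵h_f/L)·ln[ε/(3.7D) + √(3.17ν²L/(gD³h_f))]
√(gD⁵h_f/L) = √(9.81·0.327⁵·35.7/1410) = 0.03047
ε/(3.7D) = 4.38×10^-5; √(3.17ν²L/(gD³h_f)) = 2.46×10^-5
Q = -0.965·0.03047·ln(6.845×10^-5) = 0.2820 m³/s
Check: V = 3.36 m/s, Re = 8.51×10^5, f = 0.01449, h_f = 35.9 m ≈ 35.7 m ✓

Q ≈ 282 L/s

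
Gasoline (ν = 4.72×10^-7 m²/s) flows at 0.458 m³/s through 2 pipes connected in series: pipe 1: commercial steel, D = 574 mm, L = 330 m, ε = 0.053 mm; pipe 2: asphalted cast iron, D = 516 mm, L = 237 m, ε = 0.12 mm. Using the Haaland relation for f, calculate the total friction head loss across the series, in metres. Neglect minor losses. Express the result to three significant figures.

H ≈ 2.78 m

Pipe 1: V = 1.770 m/s, Re = 2.15×10^6, ε/D = 9.23×10^-5, f = 0.01255, h_1 = f(L/D)V²/2g = 1.152 m
Pipe 2: V = 2.190 m/s, Re = 2.39×10^6, ε/D = 2.33×10^-4, f = 0.01453, h_2 = f(L/D)V²/2g = 1.631 m
Series → Q common, losses add: H = Σh = 2.783 m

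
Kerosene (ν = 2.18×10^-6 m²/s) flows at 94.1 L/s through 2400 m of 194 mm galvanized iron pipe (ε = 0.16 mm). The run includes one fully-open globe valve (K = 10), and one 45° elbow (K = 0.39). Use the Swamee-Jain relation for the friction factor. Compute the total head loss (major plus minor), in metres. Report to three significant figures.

V = 4Q/(πD²) = 3.183 m/s; V²/2g = 0.5165 m
Re = 2.83×10^5, ε/D = 8.25×10^-4 → f = 0.02004 (Swamee-Jain)
Major: h_f = f(L/D)·V²/2g = 0.02004·12371·0.5165 = 128.1 m
Minor: ΣK = 10.4; h_m = ΣK·V²/2g = 5.367 m
Total H_L = 128.1 + 5.367 = 133.4 m

H_L ≈ 133 m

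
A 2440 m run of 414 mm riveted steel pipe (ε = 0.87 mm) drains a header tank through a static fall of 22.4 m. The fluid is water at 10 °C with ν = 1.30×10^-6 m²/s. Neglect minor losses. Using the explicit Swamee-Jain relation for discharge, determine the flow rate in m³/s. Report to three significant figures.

Swamee-Jain (Type II): Q = -0.965·√(gD⁵h_f/L)·ln[ε/(3.7D) + √(3.17ν²L/(gD³h_f))]
√(gD⁵h_f/L) = √(9.81·0.414⁵·22.4/2440) = 0.03310
ε/(3.7D) = 5.68×10^-4; √(3.17ν²L/(gD³h_f)) = 2.90×10^-5
Q = -0.965·0.03310·ln(5.969×10^-4) = 0.2371 m³/s
Check: V = 1.76 m/s, Re = 5.61×10^5, f = 0.02415, h_f = 22.5 m ≈ 22.4 m ✓

Q ≈ 0.237 m³/s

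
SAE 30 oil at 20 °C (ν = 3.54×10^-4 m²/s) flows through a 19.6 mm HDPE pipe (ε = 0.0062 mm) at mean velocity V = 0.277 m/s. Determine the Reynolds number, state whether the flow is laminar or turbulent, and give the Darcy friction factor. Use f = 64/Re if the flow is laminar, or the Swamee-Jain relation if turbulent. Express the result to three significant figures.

Re ≈ 15.3; laminar; f = 64/Re ≈ 4.17

Re = VD/ν = 0.2770·0.0196/3.54×10^-4 = 15.3
Re < 2300 → laminar → f = 64/Re = 4.173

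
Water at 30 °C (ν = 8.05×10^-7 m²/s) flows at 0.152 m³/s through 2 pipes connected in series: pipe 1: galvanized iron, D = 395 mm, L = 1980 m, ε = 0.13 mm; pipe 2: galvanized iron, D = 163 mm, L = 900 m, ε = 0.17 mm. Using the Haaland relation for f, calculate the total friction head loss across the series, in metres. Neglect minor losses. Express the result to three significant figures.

Pipe 1: V = 1.240 m/s, Re = 6.09×10^5, ε/D = 3.29×10^-4, f = 0.01620, h_1 = f(L/D)V²/2g = 6.370 m
Pipe 2: V = 7.284 m/s, Re = 1.47×10^6, ε/D = 0.00104, f = 0.02005, h_2 = f(L/D)V²/2g = 299.4 m
Series → Q common, losses add: H = Σh = 305.8 m

H ≈ 306 m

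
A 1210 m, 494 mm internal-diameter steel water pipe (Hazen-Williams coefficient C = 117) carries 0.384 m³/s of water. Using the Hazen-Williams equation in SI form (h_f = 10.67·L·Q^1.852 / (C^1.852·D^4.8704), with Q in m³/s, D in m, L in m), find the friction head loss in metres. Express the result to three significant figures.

h_f ≈ 10.1 m

h_f = 10.67·1210·0.384^1.852 / (117^1.852·0.494^4.8704) = 10.06 m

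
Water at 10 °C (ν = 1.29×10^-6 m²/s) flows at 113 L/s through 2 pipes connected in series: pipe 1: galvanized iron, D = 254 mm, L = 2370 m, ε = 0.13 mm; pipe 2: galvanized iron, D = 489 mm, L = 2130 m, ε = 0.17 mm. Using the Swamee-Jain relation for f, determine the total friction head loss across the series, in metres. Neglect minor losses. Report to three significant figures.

Pipe 1: V = 2.230 m/s, Re = 4.39×10^5, ε/D = 5.12×10^-4, f = 0.01797, h_1 = f(L/D)V²/2g = 42.50 m
Pipe 2: V = 0.6017 m/s, Re = 2.28×10^5, ε/D = 3.48×10^-4, f = 0.01784, h_2 = f(L/D)V²/2g = 1.434 m
Series → Q common, losses add: H = Σh = 43.94 m

H ≈ 43.9 m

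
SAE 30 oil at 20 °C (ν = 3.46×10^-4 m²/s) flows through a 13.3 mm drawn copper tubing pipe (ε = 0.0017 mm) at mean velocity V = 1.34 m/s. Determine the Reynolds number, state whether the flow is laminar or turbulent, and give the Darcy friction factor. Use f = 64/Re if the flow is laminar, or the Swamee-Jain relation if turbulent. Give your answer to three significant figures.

Re = VD/ν = 1.340·0.0133/3.46×10^-4 = 51.5
Re < 2300 → laminar → f = 64/Re = 1.243

Re ≈ 51.5; laminar; f = 64/Re ≈ 1.24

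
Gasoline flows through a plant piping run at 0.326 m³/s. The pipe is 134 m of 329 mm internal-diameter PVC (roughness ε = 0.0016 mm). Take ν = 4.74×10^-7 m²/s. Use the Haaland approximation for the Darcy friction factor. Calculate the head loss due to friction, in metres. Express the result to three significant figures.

V = 4Q/(πD²) = 4·0.326/(π·0.329²) = 3.835 m/s
Re = VD/ν = 3.835·0.329/4.74×10^-7 = 2.66×10^6 → turbulent
ε/D = 0.0016/329 = 4.86×10^-6
Haaland: f = 0.01006
h_f = f(L/D)V²/(2g) = 0.01006·(134/0.329)·3.835²/(2·9.81) = 3.071 m

h_f ≈ 3.07 m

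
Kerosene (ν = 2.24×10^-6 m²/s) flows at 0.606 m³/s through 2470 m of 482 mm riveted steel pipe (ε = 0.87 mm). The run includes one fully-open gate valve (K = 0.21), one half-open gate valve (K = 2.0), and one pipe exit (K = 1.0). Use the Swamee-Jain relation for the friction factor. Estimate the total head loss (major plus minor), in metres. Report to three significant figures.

V = 4Q/(πD²) = 3.321 m/s; V²/2g = 0.5622 m
Re = 7.15×10^5, ε/D = 0.00180 → f = 0.02317 (Swamee-Jain)
Major: h_f = f(L/D)·V²/2g = 0.02317·5124·0.5622 = 66.74 m
Minor: ΣK = 3.21; h_m = ΣK·V²/2g = 1.805 m
Total H_L = 66.74 + 1.805 = 68.54 m

H_L ≈ 68.5 m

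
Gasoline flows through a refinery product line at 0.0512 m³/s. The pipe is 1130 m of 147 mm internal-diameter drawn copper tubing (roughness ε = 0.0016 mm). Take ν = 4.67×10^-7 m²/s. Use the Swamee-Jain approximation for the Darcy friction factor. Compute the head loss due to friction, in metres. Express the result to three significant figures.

h_f ≈ 42.7 m

V = 4Q/(πD²) = 4·0.0512/(π·0.147²) = 3.017 m/s
Re = VD/ν = 3.017·0.147/4.67×10^-7 = 9.50×10^5 → turbulent
ε/D = 0.0016/147 = 1.09×10^-5
Swamee-Jain: f = 0.01197
h_f = f(L/D)V²/(2g) = 0.01197·(1130/0.147)·3.017²/(2·9.81) = 42.67 m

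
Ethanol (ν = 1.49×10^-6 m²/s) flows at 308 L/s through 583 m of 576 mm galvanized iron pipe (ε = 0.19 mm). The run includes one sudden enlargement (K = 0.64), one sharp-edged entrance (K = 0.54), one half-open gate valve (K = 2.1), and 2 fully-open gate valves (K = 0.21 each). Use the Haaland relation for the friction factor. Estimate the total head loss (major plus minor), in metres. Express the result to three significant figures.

H_L ≈ 1.45 m

V = 4Q/(πD²) = 1.182 m/s; V²/2g = 0.07121 m
Re = 4.57×10^5, ε/D = 3.30×10^-4 → f = 0.01648 (Haaland)
Major: h_f = f(L/D)·V²/2g = 0.01648·1012·0.07121 = 1.188 m
Minor: ΣK = 3.70; h_m = ΣK·V²/2g = 0.2635 m
Total H_L = 1.188 + 0.2635 = 1.451 m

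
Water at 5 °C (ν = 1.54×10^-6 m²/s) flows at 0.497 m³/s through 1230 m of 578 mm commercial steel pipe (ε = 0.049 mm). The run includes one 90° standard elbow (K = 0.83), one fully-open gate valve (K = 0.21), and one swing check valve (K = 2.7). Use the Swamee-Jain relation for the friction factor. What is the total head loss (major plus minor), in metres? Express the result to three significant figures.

V = 4Q/(πD²) = 1.894 m/s; V²/2g = 0.1829 m
Re = 7.11×10^5, ε/D = 8.48×10^-5 → f = 0.01373 (Swamee-Jain)
Major: h_f = f(L/D)·V²/2g = 0.01373·2128·0.1829 = 5.341 m
Minor: ΣK = 3.74; h_m = ΣK·V²/2g = 0.6839 m
Total H_L = 5.341 + 0.6839 = 6.025 m

H_L ≈ 6.03 m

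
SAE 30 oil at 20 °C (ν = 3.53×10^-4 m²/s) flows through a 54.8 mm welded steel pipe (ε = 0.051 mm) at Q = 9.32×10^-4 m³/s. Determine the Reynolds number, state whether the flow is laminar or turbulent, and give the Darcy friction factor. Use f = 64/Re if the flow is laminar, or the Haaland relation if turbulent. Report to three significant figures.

V = 4Q/(πD²) = 0.3952 m/s
Re = VD/ν = 0.3952·0.0548/3.53×10^-4 = 61.3
Re < 2300 → laminar → f = 64/Re = 1.043

Re ≈ 61.3; laminar; f = 64/Re ≈ 1.04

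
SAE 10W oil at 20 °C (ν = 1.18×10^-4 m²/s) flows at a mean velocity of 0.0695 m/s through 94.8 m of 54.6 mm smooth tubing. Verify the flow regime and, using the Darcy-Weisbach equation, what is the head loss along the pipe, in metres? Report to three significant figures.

h_f ≈ 0.851 m

Re = VD/ν = 0.0695·0.05460/1.18×10^-4 = 32.2 → laminar (Re < 2300)
f = 64/Re = 1.990
h_f = f(L/D)V²/(2g) = 1.990·(94.8/0.05460)·0.0695²/(2·9.81) = 0.8507 m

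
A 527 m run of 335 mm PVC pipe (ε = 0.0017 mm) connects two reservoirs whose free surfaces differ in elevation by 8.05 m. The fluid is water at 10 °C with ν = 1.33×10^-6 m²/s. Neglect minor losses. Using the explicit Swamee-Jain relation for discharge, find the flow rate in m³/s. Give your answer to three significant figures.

Swamee-Jain (Type II): Q = -0.965·√(gD⁵h_f/L)·ln[ε/(3.7D) + √(3.17ν²L/(gD³h_f))]
√(gD⁵h_f/L) = √(9.81·0.335⁵·8.05/527) = 0.02514
ε/(3.7D) = 1.37×10^-6; √(3.17ν²L/(gD³h_f)) = 3.15×10^-5
Q = -0.965·0.02514·ln(3.292×10^-5) = 0.2504 m³/s
Check: V = 2.84 m/s, Re = 7.16×10^5, f = 0.01239, h_f = 8.02 m ≈ 8.05 m ✓

Q ≈ 0.250 m³/s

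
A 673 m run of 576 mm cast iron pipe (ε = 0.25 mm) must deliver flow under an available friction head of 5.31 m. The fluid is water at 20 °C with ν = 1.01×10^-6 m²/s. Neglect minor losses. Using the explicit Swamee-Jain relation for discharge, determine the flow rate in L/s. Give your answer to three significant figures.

Swamee-Jain (Type II): Q = -0.965·√(gD⁵h_f/L)·ln[ε/(3.7D) + √(3.17ν²L/(gD³h_f))]
√(gD⁵h_f/L) = √(9.81·0.576⁵·5.31/673) = 0.07005
ε/(3.7D) = 1.17×10^-4; √(3.17ν²L/(gD³h_f)) = 1.48×10^-5
Q = -0.965·0.07005·ln(1.321×10^-4) = 0.6038 m³/s
Check: V = 2.32 m/s, Re = 1.32×10^6, f = 0.01670, h_f = 5.34 m ≈ 5.31 m ✓

Q ≈ 604 L/s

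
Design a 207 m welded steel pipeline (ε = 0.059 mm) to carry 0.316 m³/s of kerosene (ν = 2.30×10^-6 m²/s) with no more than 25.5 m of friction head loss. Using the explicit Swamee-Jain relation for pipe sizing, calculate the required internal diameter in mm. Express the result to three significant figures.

Swamee-Jain (Type III): D = 0.66·[ε^1.25·(LQ²/(gh_f))^4.75 + ν·Q^9.4·(L/(gh_f))^5.2]^0.04
LQ²/(gh_f) = 0.08263; L/(gh_f) = 0.8275
Term 1 = ε^1.25·(…)^4.75 = 3.71×10^-11; Term 2 = ν·Q^9.4·(…)^5.2 = 1.70×10^-11
D = 0.66·(3.71×10^-11 + 1.70×10^-11)^0.04 = 0.2564 m = 256 mm
Check: V = 6.12 m/s, Re = 6.82×10^5, f = 0.01543, h_f = 23.8 m ≈ 25.5 m ✓

D ≈ 256 mm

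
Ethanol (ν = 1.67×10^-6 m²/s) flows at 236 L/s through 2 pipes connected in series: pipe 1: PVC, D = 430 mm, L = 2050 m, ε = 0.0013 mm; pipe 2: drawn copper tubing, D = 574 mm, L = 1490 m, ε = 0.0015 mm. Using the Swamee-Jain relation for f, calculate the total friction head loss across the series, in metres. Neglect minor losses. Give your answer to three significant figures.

Pipe 1: V = 1.625 m/s, Re = 4.18×10^5, ε/D = 3.02×10^-6, f = 0.01356, h_1 = f(L/D)V²/2g = 8.703 m
Pipe 2: V = 0.9120 m/s, Re = 3.13×10^5, ε/D = 2.61×10^-6, f = 0.01429, h_2 = f(L/D)V²/2g = 1.572 m
Series → Q common, losses add: H = Σh = 10.28 m

H ≈ 10.3 m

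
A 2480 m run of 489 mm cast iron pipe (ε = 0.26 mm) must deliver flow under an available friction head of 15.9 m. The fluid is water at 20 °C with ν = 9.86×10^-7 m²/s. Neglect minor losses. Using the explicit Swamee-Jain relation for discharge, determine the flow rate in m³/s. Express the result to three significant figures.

Swamee-Jain (Type II): Q = -0.965·√(gD⁵h_f/L)·ln[ε/(3.7D) + √(3.17ν²L/(gD³h_f))]
√(gD⁵h_f/L) = √(9.81·0.489⁵·15.9/2480) = 0.04194
ε/(3.7D) = 1.44×10^-4; √(3.17ν²L/(gD³h_f)) = 2.05×10^-5
Q = -0.965·0.04194·ln(1.642×10^-4) = 0.3527 m³/s
Check: V = 1.88 m/s, Re = 9.31×10^5, f = 0.01755, h_f = 16.0 m ≈ 15.9 m ✓

Q ≈ 0.353 m³/s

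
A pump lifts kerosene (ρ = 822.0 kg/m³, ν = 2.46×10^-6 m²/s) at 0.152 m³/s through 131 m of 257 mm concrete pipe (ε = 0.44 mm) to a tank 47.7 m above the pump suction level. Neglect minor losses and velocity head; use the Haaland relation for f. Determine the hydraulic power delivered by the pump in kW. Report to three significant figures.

P_hyd ≈ 64.8 kW

V = 4Q/(πD²) = 2.930 m/s; Re = 3.06×10^5; ε/D = 0.00171; f = 0.02311
h_f = f(L/D)V²/2g = 5.154 m
Total head H = z + h_f = 47.7 + 5.154 = 52.85 m
P_hyd = ρgQH = 822.0·9.81·0.152·52.85 = 64.78 kW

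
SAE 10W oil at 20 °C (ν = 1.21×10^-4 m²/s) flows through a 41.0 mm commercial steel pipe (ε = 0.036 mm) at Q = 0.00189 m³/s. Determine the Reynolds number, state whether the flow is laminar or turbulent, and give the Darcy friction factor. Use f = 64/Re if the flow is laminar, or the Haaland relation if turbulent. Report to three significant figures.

Re ≈ 485; laminar; f = 64/Re ≈ 0.132

V = 4Q/(πD²) = 1.432 m/s
Re = VD/ν = 1.432·0.0410/1.21×10^-4 = 485
Re < 2300 → laminar → f = 64/Re = 0.1319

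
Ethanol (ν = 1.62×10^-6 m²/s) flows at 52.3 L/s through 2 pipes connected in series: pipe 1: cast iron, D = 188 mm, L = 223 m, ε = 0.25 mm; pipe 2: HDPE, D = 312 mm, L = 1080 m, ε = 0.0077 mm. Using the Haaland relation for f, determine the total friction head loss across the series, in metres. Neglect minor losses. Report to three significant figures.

Pipe 1: V = 1.884 m/s, Re = 2.19×10^5, ε/D = 0.00133, f = 0.02206, h_1 = f(L/D)V²/2g = 4.734 m
Pipe 2: V = 0.6841 m/s, Re = 1.32×10^5, ε/D = 2.47×10^-5, f = 0.01696, h_2 = f(L/D)V²/2g = 1.400 m
Series → Q common, losses add: H = Σh = 6.134 m

H ≈ 6.13 m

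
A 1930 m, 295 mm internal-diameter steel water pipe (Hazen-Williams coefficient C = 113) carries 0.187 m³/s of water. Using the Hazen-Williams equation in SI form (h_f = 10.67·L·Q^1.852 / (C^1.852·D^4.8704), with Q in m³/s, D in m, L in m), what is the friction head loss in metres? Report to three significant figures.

h_f = 10.67·1930·0.187^1.852 / (113^1.852·0.295^4.8704) = 55.60 m

h_f ≈ 55.6 m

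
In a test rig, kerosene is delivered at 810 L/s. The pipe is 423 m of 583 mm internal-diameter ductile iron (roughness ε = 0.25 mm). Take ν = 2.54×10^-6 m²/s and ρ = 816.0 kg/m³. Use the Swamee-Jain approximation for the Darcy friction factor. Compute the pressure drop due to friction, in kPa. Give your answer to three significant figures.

V = 4Q/(πD²) = 4·0.810/(π·0.583²) = 3.034 m/s
Re = VD/ν = 3.034·0.583/2.54×10^-6 = 6.96×10^5 → turbulent
ε/D = 0.25/583 = 4.29×10^-4
Swamee-Jain: f = 0.01703
h_f = f(L/D)V²/(2g) = 0.01703·(423/0.583)·3.034²/(2·9.81) = 5.799 m
Δp = ρg·h_f = 816.0·9.81·5.799 = 46.42 kPa

Δp ≈ 46.4 kPa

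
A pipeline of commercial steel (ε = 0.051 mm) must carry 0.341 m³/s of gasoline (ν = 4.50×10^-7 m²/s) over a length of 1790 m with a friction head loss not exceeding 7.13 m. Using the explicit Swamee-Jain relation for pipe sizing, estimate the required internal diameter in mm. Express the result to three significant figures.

D ≈ 503 mm

Swamee-Jain (Type III): D = 0.66·[ε^1.25·(LQ²/(gh_f))^4.75 + ν·Q^9.4·(L/(gh_f))^5.2]^0.04
LQ²/(gh_f) = 2.976; L/(gh_f) = 25.59
Term 1 = ε^1.25·(…)^4.75 = 7.66×10^-4; Term 2 = ν·Q^9.4·(…)^5.2 = 3.83×10^-4
D = 0.66·(7.66×10^-4 + 3.83×10^-4)^0.04 = 0.5034 m = 503 mm
Check: V = 1.71 m/s, Re = 1.92×10^6, f = 0.01293, h_f = 6.88 m ≈ 7.13 m ✓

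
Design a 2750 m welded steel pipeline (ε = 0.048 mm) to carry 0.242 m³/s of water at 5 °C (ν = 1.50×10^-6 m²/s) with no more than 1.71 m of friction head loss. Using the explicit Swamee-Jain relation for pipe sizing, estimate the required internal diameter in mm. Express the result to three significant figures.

Swamee-Jain (Type III): D = 0.66·[ε^1.25·(LQ²/(gh_f))^4.75 + ν·Q^9.4·(L/(gh_f))^5.2]^0.04
LQ²/(gh_f) = 9.601; L/(gh_f) = 163.9
Term 1 = ε^1.25·(…)^4.75 = 0.185; Term 2 = ν·Q^9.4·(…)^5.2 = 0.795
D = 0.66·(0.185 + 0.795)^0.04 = 0.6595 m = 659 mm
Check: V = 0.709 m/s, Re = 3.11×10^5, f = 0.01509, h_f = 1.61 m ≈ 1.71 m ✓

D ≈ 659 mm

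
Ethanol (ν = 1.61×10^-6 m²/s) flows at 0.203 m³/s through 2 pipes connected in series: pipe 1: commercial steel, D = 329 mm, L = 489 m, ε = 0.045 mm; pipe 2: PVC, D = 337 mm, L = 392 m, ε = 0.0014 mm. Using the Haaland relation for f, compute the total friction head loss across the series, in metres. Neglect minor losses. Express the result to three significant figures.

H ≈ 10.4 m

Pipe 1: V = 2.388 m/s, Re = 4.88×10^5, ε/D = 1.37×10^-4, f = 0.01470, h_1 = f(L/D)V²/2g = 6.350 m
Pipe 2: V = 2.276 m/s, Re = 4.76×10^5, ε/D = 4.15×10^-6, f = 0.01322, h_2 = f(L/D)V²/2g = 4.060 m
Series → Q common, losses add: H = Σh = 10.41 m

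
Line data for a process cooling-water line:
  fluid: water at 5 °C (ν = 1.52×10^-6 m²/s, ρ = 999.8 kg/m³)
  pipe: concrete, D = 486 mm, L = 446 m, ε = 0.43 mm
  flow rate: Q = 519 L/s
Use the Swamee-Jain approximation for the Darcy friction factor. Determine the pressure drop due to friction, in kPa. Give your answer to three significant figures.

V = 4Q/(πD²) = 4·0.519/(π·0.486²) = 2.798 m/s
Re = VD/ν = 2.798·0.486/1.52×10^-6 = 8.95×10^5 → turbulent
ε/D = 0.43/486 = 8.85×10^-4
Swamee-Jain: f = 0.01953
h_f = f(L/D)V²/(2g) = 0.01953·(446/0.486)·2.798²/(2·9.81) = 7.150 m
Δp = ρg·h_f = 999.8·9.81·7.150 = 70.13 kPa

Δp ≈ 70.1 kPa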